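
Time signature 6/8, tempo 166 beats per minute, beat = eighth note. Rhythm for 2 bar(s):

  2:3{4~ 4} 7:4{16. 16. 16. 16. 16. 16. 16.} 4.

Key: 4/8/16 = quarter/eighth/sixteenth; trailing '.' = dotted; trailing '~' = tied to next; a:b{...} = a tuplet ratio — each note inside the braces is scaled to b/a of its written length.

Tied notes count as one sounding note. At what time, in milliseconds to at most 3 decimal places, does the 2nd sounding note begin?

note 2 onset = 6b = 2168.675ms

1. 0.0ms @ 0 + 2168.675ms (6)
2. 2168.675ms @ 6 + 154.905ms (3/7)
3. 2323.58ms @ 45/7 + 154.905ms (3/7)
4. 2478.485ms @ 48/7 + 154.905ms (3/7)
5. 2633.391ms @ 51/7 + 154.905ms (3/7)
6. 2788.296ms @ 54/7 + 154.905ms (3/7)
7. 2943.201ms @ 57/7 + 154.905ms (3/7)
8. 3098.107ms @ 60/7 + 154.905ms (3/7)
9. 3253.012ms @ 9 + 1084.337ms (3)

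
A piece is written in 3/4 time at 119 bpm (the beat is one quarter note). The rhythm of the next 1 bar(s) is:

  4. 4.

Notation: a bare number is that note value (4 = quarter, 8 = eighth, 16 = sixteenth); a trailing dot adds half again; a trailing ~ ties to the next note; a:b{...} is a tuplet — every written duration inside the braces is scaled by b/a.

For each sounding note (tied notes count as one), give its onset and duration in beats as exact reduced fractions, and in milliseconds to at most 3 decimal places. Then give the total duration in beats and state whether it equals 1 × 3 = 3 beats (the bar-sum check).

1) 0.0ms=0b +756.303ms=3/2b
2) 756.303ms=3/2b +756.303ms=3/2b
Σ=3b of 3 (119bpm 3/4) — PASS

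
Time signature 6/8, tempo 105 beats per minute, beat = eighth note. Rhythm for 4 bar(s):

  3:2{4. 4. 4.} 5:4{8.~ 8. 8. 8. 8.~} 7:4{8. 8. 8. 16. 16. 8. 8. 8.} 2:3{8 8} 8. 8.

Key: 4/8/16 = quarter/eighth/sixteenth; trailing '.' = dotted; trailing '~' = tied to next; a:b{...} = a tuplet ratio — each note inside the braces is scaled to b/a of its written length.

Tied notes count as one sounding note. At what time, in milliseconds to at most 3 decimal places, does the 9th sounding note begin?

1. 0.0ms @ 0 + 1142.857ms (2)
2. 1142.857ms @ 2 + 1142.857ms (2)
3. 2285.714ms @ 4 + 1142.857ms (2)
4. 3428.571ms @ 6 + 1371.429ms (12/5)
5. 4800.0ms @ 42/5 + 685.714ms (6/5)
6. 5485.714ms @ 48/5 + 685.714ms (6/5)
7. 6171.429ms @ 54/5 + 1175.51ms (72/35)
8. 7346.939ms @ 90/7 + 489.796ms (6/7)
9. 7836.735ms @ 96/7 + 489.796ms (6/7)
10. 8326.531ms @ 102/7 + 244.898ms (3/7)
11. 8571.429ms @ 15 + 244.898ms (3/7)
12. 8816.327ms @ 108/7 + 489.796ms (6/7)
13. 9306.122ms @ 114/7 + 489.796ms (6/7)
14. 9795.918ms @ 120/7 + 489.796ms (6/7)
15. 10285.714ms @ 18 + 857.143ms (3/2)
16. 11142.857ms @ 39/2 + 857.143ms (3/2)
17. 12000.0ms @ 21 + 857.143ms (3/2)
18. 12857.143ms @ 45/2 + 857.143ms (3/2)

note 9 onset = 96/7b = 7836.735ms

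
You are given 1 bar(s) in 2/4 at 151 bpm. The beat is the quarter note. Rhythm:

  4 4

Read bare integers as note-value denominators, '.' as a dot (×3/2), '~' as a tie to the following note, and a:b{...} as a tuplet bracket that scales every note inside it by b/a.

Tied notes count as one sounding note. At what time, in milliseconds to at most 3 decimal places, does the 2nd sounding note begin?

note 2 onset = 1b = 397.351ms

1. 0.0ms @ 0 + 397.351ms (1)
2. 397.351ms @ 1 + 397.351ms (1)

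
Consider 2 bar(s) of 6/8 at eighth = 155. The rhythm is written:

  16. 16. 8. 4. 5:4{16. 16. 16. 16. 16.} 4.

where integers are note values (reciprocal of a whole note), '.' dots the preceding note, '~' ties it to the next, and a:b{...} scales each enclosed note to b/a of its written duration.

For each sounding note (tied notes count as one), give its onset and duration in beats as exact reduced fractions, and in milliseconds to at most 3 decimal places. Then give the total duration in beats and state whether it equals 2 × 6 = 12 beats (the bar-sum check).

1) 0.0ms=0b +290.323ms=3/4b
2) 290.323ms=3/4b +290.323ms=3/4b
3) 580.645ms=3/2b +580.645ms=3/2b
4) 1161.29ms=3b +1161.29ms=3b
5) 2322.581ms=6b +232.258ms=3/5b
6) 2554.839ms=33/5b +232.258ms=3/5b
7) 2787.097ms=36/5b +232.258ms=3/5b
8) 3019.355ms=39/5b +232.258ms=3/5b
9) 3251.613ms=42/5b +232.258ms=3/5b
10) 3483.871ms=9b +1161.29ms=3b
Σ=12b of 12 (155bpm 6/8) — PASS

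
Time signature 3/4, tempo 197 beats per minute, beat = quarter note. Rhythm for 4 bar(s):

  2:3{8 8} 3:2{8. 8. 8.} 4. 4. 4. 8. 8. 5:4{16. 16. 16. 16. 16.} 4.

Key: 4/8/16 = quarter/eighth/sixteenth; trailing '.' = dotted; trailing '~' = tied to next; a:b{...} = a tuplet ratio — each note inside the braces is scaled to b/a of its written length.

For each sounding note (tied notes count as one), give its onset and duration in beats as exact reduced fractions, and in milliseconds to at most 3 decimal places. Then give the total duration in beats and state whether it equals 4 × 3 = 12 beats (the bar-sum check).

1) 0.0ms=0b +228.426ms=3/4b
2) 228.426ms=3/4b +228.426ms=3/4b
3) 456.853ms=3/2b +152.284ms=1/2b
4) 609.137ms=2b +152.284ms=1/2b
5) 761.421ms=5/2b +152.284ms=1/2b
6) 913.706ms=3b +456.853ms=3/2b
7) 1370.558ms=9/2b +456.853ms=3/2b
8) 1827.411ms=6b +456.853ms=3/2b
9) 2284.264ms=15/2b +228.426ms=3/4b
10) 2512.69ms=33/4b +228.426ms=3/4b
11) 2741.117ms=9b +91.371ms=3/10b
12) 2832.487ms=93/10b +91.371ms=3/10b
13) 2923.858ms=48/5b +91.371ms=3/10b
14) 3015.228ms=99/10b +91.371ms=3/10b
15) 3106.599ms=51/5b +91.371ms=3/10b
16) 3197.97ms=21/2b +456.853ms=3/2b
Σ=12b of 12 (197bpm 3/4) — PASS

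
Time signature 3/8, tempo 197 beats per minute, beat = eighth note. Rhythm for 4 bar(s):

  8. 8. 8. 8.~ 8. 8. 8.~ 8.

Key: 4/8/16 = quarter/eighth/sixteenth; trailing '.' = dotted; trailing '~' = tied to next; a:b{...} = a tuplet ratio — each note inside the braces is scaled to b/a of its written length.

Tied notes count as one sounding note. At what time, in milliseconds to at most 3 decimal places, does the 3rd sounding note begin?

1. 0.0ms @ 0 + 456.853ms (3/2)
2. 456.853ms @ 3/2 + 456.853ms (3/2)
3. 913.706ms @ 3 + 456.853ms (3/2)
4. 1370.558ms @ 9/2 + 913.706ms (3)
5. 2284.264ms @ 15/2 + 456.853ms (3/2)
6. 2741.117ms @ 9 + 913.706ms (3)

note 3 onset = 3b = 913.706ms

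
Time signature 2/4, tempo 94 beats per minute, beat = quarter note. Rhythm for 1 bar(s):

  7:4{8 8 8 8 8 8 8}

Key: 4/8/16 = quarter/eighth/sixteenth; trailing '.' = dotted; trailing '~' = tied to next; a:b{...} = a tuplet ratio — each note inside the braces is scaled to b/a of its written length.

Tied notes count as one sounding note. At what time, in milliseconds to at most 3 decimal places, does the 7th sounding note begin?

1. 0.0ms @ 0 + 182.371ms (2/7)
2. 182.371ms @ 2/7 + 182.371ms (2/7)
3. 364.742ms @ 4/7 + 182.371ms (2/7)
4. 547.112ms @ 6/7 + 182.371ms (2/7)
5. 729.483ms @ 8/7 + 182.371ms (2/7)
6. 911.854ms @ 10/7 + 182.371ms (2/7)
7. 1094.225ms @ 12/7 + 182.371ms (2/7)

note 7 onset = 12/7b = 1094.225ms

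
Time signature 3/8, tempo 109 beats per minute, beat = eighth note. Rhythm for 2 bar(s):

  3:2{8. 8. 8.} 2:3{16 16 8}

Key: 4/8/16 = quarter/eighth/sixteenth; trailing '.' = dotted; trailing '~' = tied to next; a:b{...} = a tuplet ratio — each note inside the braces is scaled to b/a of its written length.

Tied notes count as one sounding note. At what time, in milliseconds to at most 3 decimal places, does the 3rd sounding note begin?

note 3 onset = 2b = 1100.917ms

1. 0.0ms @ 0 + 550.459ms (1)
2. 550.459ms @ 1 + 550.459ms (1)
3. 1100.917ms @ 2 + 550.459ms (1)
4. 1651.376ms @ 3 + 412.844ms (3/4)
5. 2064.22ms @ 15/4 + 412.844ms (3/4)
6. 2477.064ms @ 9/2 + 825.688ms (3/2)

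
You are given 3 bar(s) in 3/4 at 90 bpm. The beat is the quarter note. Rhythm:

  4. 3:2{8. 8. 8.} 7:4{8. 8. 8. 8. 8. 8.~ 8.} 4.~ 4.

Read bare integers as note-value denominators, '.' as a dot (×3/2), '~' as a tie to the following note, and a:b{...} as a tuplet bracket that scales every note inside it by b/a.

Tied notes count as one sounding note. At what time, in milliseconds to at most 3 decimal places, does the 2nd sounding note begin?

1. 0.0ms @ 0 + 1000.0ms (3/2)
2. 1000.0ms @ 3/2 + 333.333ms (1/2)
3. 1333.333ms @ 2 + 333.333ms (1/2)
4. 1666.667ms @ 5/2 + 333.333ms (1/2)
5. 2000.0ms @ 3 + 285.714ms (3/7)
6. 2285.714ms @ 24/7 + 285.714ms (3/7)
7. 2571.429ms @ 27/7 + 285.714ms (3/7)
8. 2857.143ms @ 30/7 + 285.714ms (3/7)
9. 3142.857ms @ 33/7 + 285.714ms (3/7)
10. 3428.571ms @ 36/7 + 571.429ms (6/7)
11. 4000.0ms @ 6 + 2000.0ms (3)

note 2 onset = 3/2b = 1000.0ms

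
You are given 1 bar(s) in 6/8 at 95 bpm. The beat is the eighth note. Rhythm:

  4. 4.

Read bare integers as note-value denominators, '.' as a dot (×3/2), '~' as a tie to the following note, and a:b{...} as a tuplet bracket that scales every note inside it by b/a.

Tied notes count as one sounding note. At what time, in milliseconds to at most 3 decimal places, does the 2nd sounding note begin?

note 2 onset = 3b = 1894.737ms

1. 0.0ms @ 0 + 1894.737ms (3)
2. 1894.737ms @ 3 + 1894.737ms (3)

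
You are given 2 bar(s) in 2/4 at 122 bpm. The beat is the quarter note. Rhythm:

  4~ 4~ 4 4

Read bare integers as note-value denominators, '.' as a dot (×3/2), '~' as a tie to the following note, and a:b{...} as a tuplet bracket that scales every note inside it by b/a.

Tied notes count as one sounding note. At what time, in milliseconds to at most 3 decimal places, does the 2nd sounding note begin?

1. 0.0ms @ 0 + 1475.41ms (3)
2. 1475.41ms @ 3 + 491.803ms (1)

note 2 onset = 3b = 1475.41ms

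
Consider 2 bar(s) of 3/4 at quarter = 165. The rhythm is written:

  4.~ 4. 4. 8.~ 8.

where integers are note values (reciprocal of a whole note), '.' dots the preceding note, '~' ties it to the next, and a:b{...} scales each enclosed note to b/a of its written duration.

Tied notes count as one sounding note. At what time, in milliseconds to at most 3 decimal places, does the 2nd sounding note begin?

note 2 onset = 3b = 1090.909ms

1. 0.0ms @ 0 + 1090.909ms (3)
2. 1090.909ms @ 3 + 545.455ms (3/2)
3. 1636.364ms @ 9/2 + 545.455ms (3/2)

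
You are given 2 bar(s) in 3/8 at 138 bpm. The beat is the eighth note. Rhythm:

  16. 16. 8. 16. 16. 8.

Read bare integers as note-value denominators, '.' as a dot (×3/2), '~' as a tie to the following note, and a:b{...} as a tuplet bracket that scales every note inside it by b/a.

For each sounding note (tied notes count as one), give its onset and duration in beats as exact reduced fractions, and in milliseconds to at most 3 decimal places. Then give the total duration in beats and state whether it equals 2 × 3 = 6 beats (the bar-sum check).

1) 0.0ms=0b +326.087ms=3/4b
2) 326.087ms=3/4b +326.087ms=3/4b
3) 652.174ms=3/2b +652.174ms=3/2b
4) 1304.348ms=3b +326.087ms=3/4b
5) 1630.435ms=15/4b +326.087ms=3/4b
6) 1956.522ms=9/2b +652.174ms=3/2b
Σ=6b of 6 (138bpm 3/8) — PASS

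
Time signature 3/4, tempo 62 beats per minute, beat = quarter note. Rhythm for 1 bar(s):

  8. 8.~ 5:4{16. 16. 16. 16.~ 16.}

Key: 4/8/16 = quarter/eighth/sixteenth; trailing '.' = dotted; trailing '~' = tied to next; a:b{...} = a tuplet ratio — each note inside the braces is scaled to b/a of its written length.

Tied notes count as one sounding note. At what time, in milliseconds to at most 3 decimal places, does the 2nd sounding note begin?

note 2 onset = 3/4b = 725.806ms

1. 0.0ms @ 0 + 725.806ms (3/4)
2. 725.806ms @ 3/4 + 1016.129ms (21/20)
3. 1741.935ms @ 9/5 + 290.323ms (3/10)
4. 2032.258ms @ 21/10 + 290.323ms (3/10)
5. 2322.581ms @ 12/5 + 580.645ms (3/5)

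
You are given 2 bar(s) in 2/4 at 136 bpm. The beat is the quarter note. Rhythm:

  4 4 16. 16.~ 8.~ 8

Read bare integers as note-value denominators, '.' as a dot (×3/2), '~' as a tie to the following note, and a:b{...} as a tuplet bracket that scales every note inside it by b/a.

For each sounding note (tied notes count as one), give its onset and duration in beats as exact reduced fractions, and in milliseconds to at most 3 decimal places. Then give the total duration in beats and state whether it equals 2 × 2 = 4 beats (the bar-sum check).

1) 0.0ms=0b +441.176ms=1b
2) 441.176ms=1b +441.176ms=1b
3) 882.353ms=2b +165.441ms=3/8b
4) 1047.794ms=19/8b +716.912ms=13/8b
Σ=4b of 4 (136bpm 2/4) — PASS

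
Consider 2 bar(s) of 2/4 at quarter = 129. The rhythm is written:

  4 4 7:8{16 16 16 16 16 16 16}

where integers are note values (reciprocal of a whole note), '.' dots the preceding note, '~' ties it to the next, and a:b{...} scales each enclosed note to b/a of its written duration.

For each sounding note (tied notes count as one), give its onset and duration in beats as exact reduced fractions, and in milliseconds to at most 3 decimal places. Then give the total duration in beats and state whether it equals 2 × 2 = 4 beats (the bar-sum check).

1) 0.0ms=0b +465.116ms=1b
2) 465.116ms=1b +465.116ms=1b
3) 930.233ms=2b +132.89ms=2/7b
4) 1063.123ms=16/7b +132.89ms=2/7b
5) 1196.013ms=18/7b +132.89ms=2/7b
6) 1328.904ms=20/7b +132.89ms=2/7b
7) 1461.794ms=22/7b +132.89ms=2/7b
8) 1594.684ms=24/7b +132.89ms=2/7b
9) 1727.575ms=26/7b +132.89ms=2/7b
Σ=4b of 4 (129bpm 2/4) — PASS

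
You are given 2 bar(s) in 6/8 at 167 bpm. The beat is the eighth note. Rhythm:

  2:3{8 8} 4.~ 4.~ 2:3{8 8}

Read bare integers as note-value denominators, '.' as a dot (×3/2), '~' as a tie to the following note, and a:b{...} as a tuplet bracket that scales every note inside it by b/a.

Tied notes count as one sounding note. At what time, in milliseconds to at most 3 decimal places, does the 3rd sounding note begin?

note 3 onset = 3b = 1077.844ms

1. 0.0ms @ 0 + 538.922ms (3/2)
2. 538.922ms @ 3/2 + 538.922ms (3/2)
3. 1077.844ms @ 3 + 2694.611ms (15/2)
4. 3772.455ms @ 21/2 + 538.922ms (3/2)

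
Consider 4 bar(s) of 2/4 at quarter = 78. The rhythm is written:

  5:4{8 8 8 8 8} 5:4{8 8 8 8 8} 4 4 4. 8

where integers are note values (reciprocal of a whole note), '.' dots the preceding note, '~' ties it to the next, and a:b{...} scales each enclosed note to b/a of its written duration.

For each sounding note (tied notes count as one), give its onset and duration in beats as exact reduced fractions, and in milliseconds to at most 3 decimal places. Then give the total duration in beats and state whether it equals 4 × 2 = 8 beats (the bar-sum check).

1) 0.0ms=0b +307.692ms=2/5b
2) 307.692ms=2/5b +307.692ms=2/5b
3) 615.385ms=4/5b +307.692ms=2/5b
4) 923.077ms=6/5b +307.692ms=2/5b
5) 1230.769ms=8/5b +307.692ms=2/5b
6) 1538.462ms=2b +307.692ms=2/5b
7) 1846.154ms=12/5b +307.692ms=2/5b
8) 2153.846ms=14/5b +307.692ms=2/5b
9) 2461.538ms=16/5b +307.692ms=2/5b
10) 2769.231ms=18/5b +307.692ms=2/5b
11) 3076.923ms=4b +769.231ms=1b
12) 3846.154ms=5b +769.231ms=1b
13) 4615.385ms=6b +1153.846ms=3/2b
14) 5769.231ms=15/2b +384.615ms=1/2b
Σ=8b of 8 (78bpm 2/4) — PASS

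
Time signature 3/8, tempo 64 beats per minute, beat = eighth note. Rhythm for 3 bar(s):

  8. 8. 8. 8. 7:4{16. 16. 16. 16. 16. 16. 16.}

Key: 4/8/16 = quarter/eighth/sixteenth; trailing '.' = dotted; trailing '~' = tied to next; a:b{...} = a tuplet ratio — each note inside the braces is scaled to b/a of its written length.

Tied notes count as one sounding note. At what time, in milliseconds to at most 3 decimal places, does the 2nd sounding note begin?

1. 0.0ms @ 0 + 1406.25ms (3/2)
2. 1406.25ms @ 3/2 + 1406.25ms (3/2)
3. 2812.5ms @ 3 + 1406.25ms (3/2)
4. 4218.75ms @ 9/2 + 1406.25ms (3/2)
5. 5625.0ms @ 6 + 401.786ms (3/7)
6. 6026.786ms @ 45/7 + 401.786ms (3/7)
7. 6428.571ms @ 48/7 + 401.786ms (3/7)
8. 6830.357ms @ 51/7 + 401.786ms (3/7)
9. 7232.143ms @ 54/7 + 401.786ms (3/7)
10. 7633.929ms @ 57/7 + 401.786ms (3/7)
11. 8035.714ms @ 60/7 + 401.786ms (3/7)

note 2 onset = 3/2b = 1406.25ms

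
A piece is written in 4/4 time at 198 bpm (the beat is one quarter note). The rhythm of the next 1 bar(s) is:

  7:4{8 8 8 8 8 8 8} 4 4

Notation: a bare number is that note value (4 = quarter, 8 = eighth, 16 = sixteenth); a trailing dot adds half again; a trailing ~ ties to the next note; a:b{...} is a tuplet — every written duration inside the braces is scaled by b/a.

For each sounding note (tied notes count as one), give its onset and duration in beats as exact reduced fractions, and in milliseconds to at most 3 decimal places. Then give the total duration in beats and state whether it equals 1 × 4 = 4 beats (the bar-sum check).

1) 0.0ms=0b +86.58ms=2/7b
2) 86.58ms=2/7b +86.58ms=2/7b
3) 173.16ms=4/7b +86.58ms=2/7b
4) 259.74ms=6/7b +86.58ms=2/7b
5) 346.32ms=8/7b +86.58ms=2/7b
6) 432.9ms=10/7b +86.58ms=2/7b
7) 519.481ms=12/7b +86.58ms=2/7b
8) 606.061ms=2b +303.03ms=1b
9) 909.091ms=3b +303.03ms=1b
Σ=4b of 4 (198bpm 4/4) — PASS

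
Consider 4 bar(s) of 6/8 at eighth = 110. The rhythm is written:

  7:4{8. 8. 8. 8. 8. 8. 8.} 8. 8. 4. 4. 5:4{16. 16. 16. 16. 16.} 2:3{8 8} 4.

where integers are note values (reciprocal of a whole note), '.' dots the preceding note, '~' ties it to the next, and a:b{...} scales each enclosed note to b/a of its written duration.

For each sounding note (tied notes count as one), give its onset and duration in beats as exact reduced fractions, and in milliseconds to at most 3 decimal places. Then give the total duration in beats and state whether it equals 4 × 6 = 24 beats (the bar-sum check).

1) 0.0ms=0b +467.532ms=6/7b
2) 467.532ms=6/7b +467.532ms=6/7b
3) 935.065ms=12/7b +467.532ms=6/7b
4) 1402.597ms=18/7b +467.532ms=6/7b
5) 1870.13ms=24/7b +467.532ms=6/7b
6) 2337.662ms=30/7b +467.532ms=6/7b
7) 2805.195ms=36/7b +467.532ms=6/7b
8) 3272.727ms=6b +818.182ms=3/2b
9) 4090.909ms=15/2b +818.182ms=3/2b
10) 4909.091ms=9b +1636.364ms=3b
11) 6545.455ms=12b +1636.364ms=3b
12) 8181.818ms=15b +327.273ms=3/5b
13) 8509.091ms=78/5b +327.273ms=3/5b
14) 8836.364ms=81/5b +327.273ms=3/5b
15) 9163.636ms=84/5b +327.273ms=3/5b
16) 9490.909ms=87/5b +327.273ms=3/5b
17) 9818.182ms=18b +818.182ms=3/2b
18) 10636.364ms=39/2b +818.182ms=3/2b
19) 11454.545ms=21b +1636.364ms=3b
Σ=24b of 24 (110bpm 6/8) — PASS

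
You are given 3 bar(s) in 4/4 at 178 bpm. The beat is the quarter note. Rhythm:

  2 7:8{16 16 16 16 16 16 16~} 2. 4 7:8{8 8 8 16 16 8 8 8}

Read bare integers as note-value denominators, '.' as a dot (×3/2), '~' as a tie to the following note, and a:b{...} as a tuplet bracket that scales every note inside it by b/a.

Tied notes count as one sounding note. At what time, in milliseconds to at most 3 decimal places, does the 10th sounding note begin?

note 10 onset = 8b = 2696.629ms

1. 0.0ms @ 0 + 674.157ms (2)
2. 674.157ms @ 2 + 96.308ms (2/7)
3. 770.465ms @ 16/7 + 96.308ms (2/7)
4. 866.774ms @ 18/7 + 96.308ms (2/7)
5. 963.082ms @ 20/7 + 96.308ms (2/7)
6. 1059.39ms @ 22/7 + 96.308ms (2/7)
7. 1155.698ms @ 24/7 + 96.308ms (2/7)
8. 1252.006ms @ 26/7 + 1107.544ms (23/7)
9. 2359.551ms @ 7 + 337.079ms (1)
10. 2696.629ms @ 8 + 192.616ms (4/7)
11. 2889.246ms @ 60/7 + 192.616ms (4/7)
12. 3081.862ms @ 64/7 + 192.616ms (4/7)
13. 3274.478ms @ 68/7 + 96.308ms (2/7)
14. 3370.787ms @ 10 + 96.308ms (2/7)
15. 3467.095ms @ 72/7 + 192.616ms (4/7)
16. 3659.711ms @ 76/7 + 192.616ms (4/7)
17. 3852.327ms @ 80/7 + 192.616ms (4/7)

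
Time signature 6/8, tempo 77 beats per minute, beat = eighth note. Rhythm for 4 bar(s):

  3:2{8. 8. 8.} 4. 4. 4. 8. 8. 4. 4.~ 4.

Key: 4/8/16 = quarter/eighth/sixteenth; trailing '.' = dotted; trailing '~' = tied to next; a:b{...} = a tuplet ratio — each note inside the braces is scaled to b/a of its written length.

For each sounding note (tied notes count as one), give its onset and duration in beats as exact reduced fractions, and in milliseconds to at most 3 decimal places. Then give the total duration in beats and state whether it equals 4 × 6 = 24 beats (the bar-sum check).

1) 0.0ms=0b +779.221ms=1b
2) 779.221ms=1b +779.221ms=1b
3) 1558.442ms=2b +779.221ms=1b
4) 2337.662ms=3b +2337.662ms=3b
5) 4675.325ms=6b +2337.662ms=3b
6) 7012.987ms=9b +2337.662ms=3b
7) 9350.649ms=12b +1168.831ms=3/2b
8) 10519.481ms=27/2b +1168.831ms=3/2b
9) 11688.312ms=15b +2337.662ms=3b
10) 14025.974ms=18b +4675.325ms=6b
Σ=24b of 24 (77bpm 6/8) — PASS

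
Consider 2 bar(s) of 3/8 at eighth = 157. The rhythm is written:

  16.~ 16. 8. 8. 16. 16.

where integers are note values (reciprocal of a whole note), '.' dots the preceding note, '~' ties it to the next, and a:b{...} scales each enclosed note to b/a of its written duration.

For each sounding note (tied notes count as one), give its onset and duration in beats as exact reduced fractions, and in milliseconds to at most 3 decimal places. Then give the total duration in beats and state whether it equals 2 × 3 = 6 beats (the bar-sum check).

1) 0.0ms=0b +573.248ms=3/2b
2) 573.248ms=3/2b +573.248ms=3/2b
3) 1146.497ms=3b +573.248ms=3/2b
4) 1719.745ms=9/2b +286.624ms=3/4b
5) 2006.369ms=21/4b +286.624ms=3/4b
Σ=6b of 6 (157bpm 3/8) — PASS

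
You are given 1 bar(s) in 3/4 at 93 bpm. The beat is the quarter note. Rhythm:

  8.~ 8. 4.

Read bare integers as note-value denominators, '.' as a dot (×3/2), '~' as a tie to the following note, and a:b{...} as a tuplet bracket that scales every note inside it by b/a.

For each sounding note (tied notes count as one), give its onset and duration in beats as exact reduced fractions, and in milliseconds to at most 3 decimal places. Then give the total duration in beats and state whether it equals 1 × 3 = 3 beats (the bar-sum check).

1) 0.0ms=0b +967.742ms=3/2b
2) 967.742ms=3/2b +967.742ms=3/2b
Σ=3b of 3 (93bpm 3/4) — PASS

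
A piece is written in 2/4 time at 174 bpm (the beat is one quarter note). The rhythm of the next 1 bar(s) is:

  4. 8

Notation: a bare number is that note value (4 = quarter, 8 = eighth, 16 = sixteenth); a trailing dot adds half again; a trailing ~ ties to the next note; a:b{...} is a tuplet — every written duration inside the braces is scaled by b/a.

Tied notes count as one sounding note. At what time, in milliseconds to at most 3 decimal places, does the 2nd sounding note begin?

1. 0.0ms @ 0 + 517.241ms (3/2)
2. 517.241ms @ 3/2 + 172.414ms (1/2)

note 2 onset = 3/2b = 517.241ms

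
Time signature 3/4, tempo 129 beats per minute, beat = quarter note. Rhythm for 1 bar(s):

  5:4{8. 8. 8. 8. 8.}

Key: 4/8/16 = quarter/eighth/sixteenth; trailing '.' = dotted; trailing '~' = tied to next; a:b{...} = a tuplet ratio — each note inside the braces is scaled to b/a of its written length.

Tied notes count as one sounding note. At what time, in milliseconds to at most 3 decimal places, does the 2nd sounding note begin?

1. 0.0ms @ 0 + 279.07ms (3/5)
2. 279.07ms @ 3/5 + 279.07ms (3/5)
3. 558.14ms @ 6/5 + 279.07ms (3/5)
4. 837.209ms @ 9/5 + 279.07ms (3/5)
5. 1116.279ms @ 12/5 + 279.07ms (3/5)

note 2 onset = 3/5b = 279.07ms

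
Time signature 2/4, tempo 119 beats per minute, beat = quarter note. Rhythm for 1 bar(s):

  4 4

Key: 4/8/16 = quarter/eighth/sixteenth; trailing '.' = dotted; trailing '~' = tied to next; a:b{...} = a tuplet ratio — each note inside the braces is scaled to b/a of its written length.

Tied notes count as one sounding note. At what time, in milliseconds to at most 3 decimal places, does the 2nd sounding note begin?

note 2 onset = 1b = 504.202ms

1. 0.0ms @ 0 + 504.202ms (1)
2. 504.202ms @ 1 + 504.202ms (1)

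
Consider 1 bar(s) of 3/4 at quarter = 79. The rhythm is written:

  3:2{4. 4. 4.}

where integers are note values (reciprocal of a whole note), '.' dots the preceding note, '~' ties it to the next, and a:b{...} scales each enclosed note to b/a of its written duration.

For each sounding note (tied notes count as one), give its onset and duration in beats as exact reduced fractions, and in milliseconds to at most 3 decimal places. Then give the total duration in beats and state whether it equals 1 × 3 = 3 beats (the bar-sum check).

1) 0.0ms=0b +759.494ms=1b
2) 759.494ms=1b +759.494ms=1b
3) 1518.987ms=2b +759.494ms=1b
Σ=3b of 3 (79bpm 3/4) — PASS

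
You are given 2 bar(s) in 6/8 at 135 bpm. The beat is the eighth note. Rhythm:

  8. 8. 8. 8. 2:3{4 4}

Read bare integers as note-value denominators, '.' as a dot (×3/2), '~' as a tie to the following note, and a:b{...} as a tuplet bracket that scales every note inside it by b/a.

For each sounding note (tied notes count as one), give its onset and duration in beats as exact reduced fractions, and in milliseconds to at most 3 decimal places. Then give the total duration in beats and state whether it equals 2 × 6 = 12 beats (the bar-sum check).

1) 0.0ms=0b +666.667ms=3/2b
2) 666.667ms=3/2b +666.667ms=3/2b
3) 1333.333ms=3b +666.667ms=3/2b
4) 2000.0ms=9/2b +666.667ms=3/2b
5) 2666.667ms=6b +1333.333ms=3b
6) 4000.0ms=9b +1333.333ms=3b
Σ=12b of 12 (135bpm 6/8) — PASS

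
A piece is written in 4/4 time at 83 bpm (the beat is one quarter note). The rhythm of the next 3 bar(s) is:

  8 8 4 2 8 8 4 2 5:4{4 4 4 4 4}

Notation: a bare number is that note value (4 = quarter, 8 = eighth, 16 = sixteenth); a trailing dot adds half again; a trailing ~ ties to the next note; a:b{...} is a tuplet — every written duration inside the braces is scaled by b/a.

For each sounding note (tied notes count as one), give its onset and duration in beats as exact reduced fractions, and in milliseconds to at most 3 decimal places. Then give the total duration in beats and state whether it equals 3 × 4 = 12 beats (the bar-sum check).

1) 0.0ms=0b +361.446ms=1/2b
2) 361.446ms=1/2b +361.446ms=1/2b
3) 722.892ms=1b +722.892ms=1b
4) 1445.783ms=2b +1445.783ms=2b
5) 2891.566ms=4b +361.446ms=1/2b
6) 3253.012ms=9/2b +361.446ms=1/2b
7) 3614.458ms=5b +722.892ms=1b
8) 4337.349ms=6b +1445.783ms=2b
9) 5783.133ms=8b +578.313ms=4/5b
10) 6361.446ms=44/5b +578.313ms=4/5b
11) 6939.759ms=48/5b +578.313ms=4/5b
12) 7518.072ms=52/5b +578.313ms=4/5b
13) 8096.386ms=56/5b +578.313ms=4/5b
Σ=12b of 12 (83bpm 4/4) — PASS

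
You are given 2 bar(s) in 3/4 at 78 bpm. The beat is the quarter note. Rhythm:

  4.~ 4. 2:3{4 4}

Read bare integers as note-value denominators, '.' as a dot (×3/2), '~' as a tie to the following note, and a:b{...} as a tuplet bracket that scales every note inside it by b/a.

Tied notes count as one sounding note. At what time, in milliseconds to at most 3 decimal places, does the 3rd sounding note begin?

1. 0.0ms @ 0 + 2307.692ms (3)
2. 2307.692ms @ 3 + 1153.846ms (3/2)
3. 3461.538ms @ 9/2 + 1153.846ms (3/2)

note 3 onset = 9/2b = 3461.538ms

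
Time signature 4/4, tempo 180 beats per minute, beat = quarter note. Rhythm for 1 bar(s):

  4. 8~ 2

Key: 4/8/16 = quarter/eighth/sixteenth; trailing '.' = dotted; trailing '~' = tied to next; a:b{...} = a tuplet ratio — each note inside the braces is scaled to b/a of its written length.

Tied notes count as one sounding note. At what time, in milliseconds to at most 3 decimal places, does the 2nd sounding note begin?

1. 0.0ms @ 0 + 500.0ms (3/2)
2. 500.0ms @ 3/2 + 833.333ms (5/2)

note 2 onset = 3/2b = 500.0ms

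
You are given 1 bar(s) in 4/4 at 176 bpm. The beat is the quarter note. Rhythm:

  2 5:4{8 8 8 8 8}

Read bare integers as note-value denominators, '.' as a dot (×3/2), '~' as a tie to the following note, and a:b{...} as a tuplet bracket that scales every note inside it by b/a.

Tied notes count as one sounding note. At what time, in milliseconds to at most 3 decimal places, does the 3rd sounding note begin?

note 3 onset = 12/5b = 818.182ms

1. 0.0ms @ 0 + 681.818ms (2)
2. 681.818ms @ 2 + 136.364ms (2/5)
3. 818.182ms @ 12/5 + 136.364ms (2/5)
4. 954.545ms @ 14/5 + 136.364ms (2/5)
5. 1090.909ms @ 16/5 + 136.364ms (2/5)
6. 1227.273ms @ 18/5 + 136.364ms (2/5)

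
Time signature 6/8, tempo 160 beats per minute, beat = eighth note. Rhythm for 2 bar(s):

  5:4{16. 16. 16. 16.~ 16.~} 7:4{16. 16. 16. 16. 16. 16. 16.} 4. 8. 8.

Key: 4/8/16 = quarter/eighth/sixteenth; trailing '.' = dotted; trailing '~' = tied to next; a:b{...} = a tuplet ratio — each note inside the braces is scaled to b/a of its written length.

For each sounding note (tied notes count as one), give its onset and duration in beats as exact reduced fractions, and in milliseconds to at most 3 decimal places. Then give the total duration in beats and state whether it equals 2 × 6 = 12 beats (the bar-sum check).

1) 0.0ms=0b +225.0ms=3/5b
2) 225.0ms=3/5b +225.0ms=3/5b
3) 450.0ms=6/5b +225.0ms=3/5b
4) 675.0ms=9/5b +610.714ms=57/35b
5) 1285.714ms=24/7b +160.714ms=3/7b
6) 1446.429ms=27/7b +160.714ms=3/7b
7) 1607.143ms=30/7b +160.714ms=3/7b
8) 1767.857ms=33/7b +160.714ms=3/7b
9) 1928.571ms=36/7b +160.714ms=3/7b
10) 2089.286ms=39/7b +160.714ms=3/7b
11) 2250.0ms=6b +1125.0ms=3b
12) 3375.0ms=9b +562.5ms=3/2b
13) 3937.5ms=21/2b +562.5ms=3/2b
Σ=12b of 12 (160bpm 6/8) — PASS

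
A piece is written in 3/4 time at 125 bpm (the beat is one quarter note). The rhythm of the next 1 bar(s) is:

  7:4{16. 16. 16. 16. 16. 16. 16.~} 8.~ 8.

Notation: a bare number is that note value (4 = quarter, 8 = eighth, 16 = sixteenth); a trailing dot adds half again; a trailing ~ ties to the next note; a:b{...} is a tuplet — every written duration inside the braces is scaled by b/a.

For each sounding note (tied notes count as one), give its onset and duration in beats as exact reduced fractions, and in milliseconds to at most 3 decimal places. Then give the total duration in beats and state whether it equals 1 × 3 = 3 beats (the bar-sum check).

1) 0.0ms=0b +102.857ms=3/14b
2) 102.857ms=3/14b +102.857ms=3/14b
3) 205.714ms=3/7b +102.857ms=3/14b
4) 308.571ms=9/14b +102.857ms=3/14b
5) 411.429ms=6/7b +102.857ms=3/14b
6) 514.286ms=15/14b +102.857ms=3/14b
7) 617.143ms=9/7b +822.857ms=12/7b
Σ=3b of 3 (125bpm 3/4) — PASS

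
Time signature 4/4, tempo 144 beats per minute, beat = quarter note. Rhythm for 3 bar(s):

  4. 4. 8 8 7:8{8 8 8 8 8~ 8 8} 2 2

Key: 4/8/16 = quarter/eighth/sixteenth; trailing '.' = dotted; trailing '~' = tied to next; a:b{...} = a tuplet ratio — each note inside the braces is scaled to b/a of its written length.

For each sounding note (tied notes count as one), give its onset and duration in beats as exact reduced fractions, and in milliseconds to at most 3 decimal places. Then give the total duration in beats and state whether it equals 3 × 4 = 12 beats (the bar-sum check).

1) 0.0ms=0b +625.0ms=3/2b
2) 625.0ms=3/2b +625.0ms=3/2b
3) 1250.0ms=3b +208.333ms=1/2b
4) 1458.333ms=7/2b +208.333ms=1/2b
5) 1666.667ms=4b +238.095ms=4/7b
6) 1904.762ms=32/7b +238.095ms=4/7b
7) 2142.857ms=36/7b +238.095ms=4/7b
8) 2380.952ms=40/7b +238.095ms=4/7b
9) 2619.048ms=44/7b +476.19ms=8/7b
10) 3095.238ms=52/7b +238.095ms=4/7b
11) 3333.333ms=8b +833.333ms=2b
12) 4166.667ms=10b +833.333ms=2b
Σ=12b of 12 (144bpm 4/4) — PASS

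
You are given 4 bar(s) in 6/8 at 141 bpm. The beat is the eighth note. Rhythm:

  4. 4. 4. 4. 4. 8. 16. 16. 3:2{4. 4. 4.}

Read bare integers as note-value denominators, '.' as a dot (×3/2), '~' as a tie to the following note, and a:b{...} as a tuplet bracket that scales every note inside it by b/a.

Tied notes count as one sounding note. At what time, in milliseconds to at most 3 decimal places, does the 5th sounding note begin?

note 5 onset = 12b = 5106.383ms

1. 0.0ms @ 0 + 1276.596ms (3)
2. 1276.596ms @ 3 + 1276.596ms (3)
3. 2553.191ms @ 6 + 1276.596ms (3)
4. 3829.787ms @ 9 + 1276.596ms (3)
5. 5106.383ms @ 12 + 1276.596ms (3)
6. 6382.979ms @ 15 + 638.298ms (3/2)
7. 7021.277ms @ 33/2 + 319.149ms (3/4)
8. 7340.426ms @ 69/4 + 319.149ms (3/4)
9. 7659.574ms @ 18 + 851.064ms (2)
10. 8510.638ms @ 20 + 851.064ms (2)
11. 9361.702ms @ 22 + 851.064ms (2)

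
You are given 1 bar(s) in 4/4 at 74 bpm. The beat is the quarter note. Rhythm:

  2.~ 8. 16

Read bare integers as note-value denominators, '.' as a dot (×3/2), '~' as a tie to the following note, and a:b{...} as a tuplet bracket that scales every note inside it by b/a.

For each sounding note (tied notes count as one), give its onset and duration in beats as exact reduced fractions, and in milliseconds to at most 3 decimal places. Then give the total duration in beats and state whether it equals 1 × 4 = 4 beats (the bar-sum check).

1) 0.0ms=0b +3040.541ms=15/4b
2) 3040.541ms=15/4b +202.703ms=1/4b
Σ=4b of 4 (74bpm 4/4) — PASS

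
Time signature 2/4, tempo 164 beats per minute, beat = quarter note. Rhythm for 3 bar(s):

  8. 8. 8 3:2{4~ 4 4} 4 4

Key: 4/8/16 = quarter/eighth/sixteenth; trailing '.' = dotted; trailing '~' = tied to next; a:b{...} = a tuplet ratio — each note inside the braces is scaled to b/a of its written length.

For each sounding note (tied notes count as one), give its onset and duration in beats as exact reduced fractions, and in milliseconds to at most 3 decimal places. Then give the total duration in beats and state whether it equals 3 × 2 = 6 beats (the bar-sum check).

1) 0.0ms=0b +274.39ms=3/4b
2) 274.39ms=3/4b +274.39ms=3/4b
3) 548.78ms=3/2b +182.927ms=1/2b
4) 731.707ms=2b +487.805ms=4/3b
5) 1219.512ms=10/3b +243.902ms=2/3b
6) 1463.415ms=4b +365.854ms=1b
7) 1829.268ms=5b +365.854ms=1b
Σ=6b of 6 (164bpm 2/4) — PASS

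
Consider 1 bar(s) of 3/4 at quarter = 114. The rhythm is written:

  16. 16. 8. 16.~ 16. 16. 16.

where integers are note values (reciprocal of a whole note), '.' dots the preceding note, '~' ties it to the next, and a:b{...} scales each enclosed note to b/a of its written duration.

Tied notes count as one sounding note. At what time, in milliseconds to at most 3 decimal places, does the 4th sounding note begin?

1. 0.0ms @ 0 + 197.368ms (3/8)
2. 197.368ms @ 3/8 + 197.368ms (3/8)
3. 394.737ms @ 3/4 + 394.737ms (3/4)
4. 789.474ms @ 3/2 + 394.737ms (3/4)
5. 1184.211ms @ 9/4 + 197.368ms (3/8)
6. 1381.579ms @ 21/8 + 197.368ms (3/8)

note 4 onset = 3/2b = 789.474ms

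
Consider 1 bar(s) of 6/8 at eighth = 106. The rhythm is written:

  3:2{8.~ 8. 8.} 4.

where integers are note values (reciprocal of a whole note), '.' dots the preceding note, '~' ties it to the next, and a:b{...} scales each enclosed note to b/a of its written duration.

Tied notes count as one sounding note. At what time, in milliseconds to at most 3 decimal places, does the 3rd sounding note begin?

note 3 onset = 3b = 1698.113ms

1. 0.0ms @ 0 + 1132.075ms (2)
2. 1132.075ms @ 2 + 566.038ms (1)
3. 1698.113ms @ 3 + 1698.113ms (3)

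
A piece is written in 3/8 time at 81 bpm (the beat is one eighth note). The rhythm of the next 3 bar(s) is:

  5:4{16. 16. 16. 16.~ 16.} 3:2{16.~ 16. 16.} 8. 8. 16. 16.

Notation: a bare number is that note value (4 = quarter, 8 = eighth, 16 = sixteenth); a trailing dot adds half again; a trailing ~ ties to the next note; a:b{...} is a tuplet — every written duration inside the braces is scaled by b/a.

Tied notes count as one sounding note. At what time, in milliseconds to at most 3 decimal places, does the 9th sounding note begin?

note 9 onset = 15/2b = 5555.556ms

1. 0.0ms @ 0 + 444.444ms (3/5)
2. 444.444ms @ 3/5 + 444.444ms (3/5)
3. 888.889ms @ 6/5 + 444.444ms (3/5)
4. 1333.333ms @ 9/5 + 888.889ms (6/5)
5. 2222.222ms @ 3 + 740.741ms (1)
6. 2962.963ms @ 4 + 370.37ms (1/2)
7. 3333.333ms @ 9/2 + 1111.111ms (3/2)
8. 4444.444ms @ 6 + 1111.111ms (3/2)
9. 5555.556ms @ 15/2 + 555.556ms (3/4)
10. 6111.111ms @ 33/4 + 555.556ms (3/4)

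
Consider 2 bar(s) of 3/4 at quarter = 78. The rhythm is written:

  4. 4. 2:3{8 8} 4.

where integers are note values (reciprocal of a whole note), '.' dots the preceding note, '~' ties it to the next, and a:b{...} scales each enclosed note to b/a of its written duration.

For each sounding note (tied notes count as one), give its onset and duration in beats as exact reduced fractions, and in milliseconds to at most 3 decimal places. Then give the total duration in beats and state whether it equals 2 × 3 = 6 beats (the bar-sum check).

1) 0.0ms=0b +1153.846ms=3/2b
2) 1153.846ms=3/2b +1153.846ms=3/2b
3) 2307.692ms=3b +576.923ms=3/4b
4) 2884.615ms=15/4b +576.923ms=3/4b
5) 3461.538ms=9/2b +1153.846ms=3/2b
Σ=6b of 6 (78bpm 3/4) — PASS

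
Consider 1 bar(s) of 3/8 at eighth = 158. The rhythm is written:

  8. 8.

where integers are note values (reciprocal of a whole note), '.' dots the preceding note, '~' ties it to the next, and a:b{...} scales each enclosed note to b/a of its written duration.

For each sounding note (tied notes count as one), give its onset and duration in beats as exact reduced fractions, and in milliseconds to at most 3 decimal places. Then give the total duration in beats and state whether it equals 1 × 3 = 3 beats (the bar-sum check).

1) 0.0ms=0b +569.62ms=3/2b
2) 569.62ms=3/2b +569.62ms=3/2b
Σ=3b of 3 (158bpm 3/8) — PASS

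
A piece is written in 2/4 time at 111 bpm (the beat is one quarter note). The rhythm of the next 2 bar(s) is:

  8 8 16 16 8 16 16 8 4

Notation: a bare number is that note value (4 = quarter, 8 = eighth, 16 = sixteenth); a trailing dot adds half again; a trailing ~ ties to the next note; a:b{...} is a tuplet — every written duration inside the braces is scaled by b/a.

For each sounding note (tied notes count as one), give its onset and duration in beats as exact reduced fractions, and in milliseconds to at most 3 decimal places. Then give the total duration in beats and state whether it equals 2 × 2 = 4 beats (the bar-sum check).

1) 0.0ms=0b +270.27ms=1/2b
2) 270.27ms=1/2b +270.27ms=1/2b
3) 540.541ms=1b +135.135ms=1/4b
4) 675.676ms=5/4b +135.135ms=1/4b
5) 810.811ms=3/2b +270.27ms=1/2b
6) 1081.081ms=2b +135.135ms=1/4b
7) 1216.216ms=9/4b +135.135ms=1/4b
8) 1351.351ms=5/2b +270.27ms=1/2b
9) 1621.622ms=3b +540.541ms=1b
Σ=4b of 4 (111bpm 2/4) — PASS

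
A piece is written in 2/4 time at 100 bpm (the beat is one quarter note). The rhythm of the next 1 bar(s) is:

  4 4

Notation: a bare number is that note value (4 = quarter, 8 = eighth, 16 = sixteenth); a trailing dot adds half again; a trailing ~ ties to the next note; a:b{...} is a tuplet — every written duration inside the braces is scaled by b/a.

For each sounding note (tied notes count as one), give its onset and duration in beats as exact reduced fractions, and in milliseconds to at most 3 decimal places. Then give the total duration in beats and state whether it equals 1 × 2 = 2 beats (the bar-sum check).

1) 0.0ms=0b +600.0ms=1b
2) 600.0ms=1b +600.0ms=1b
Σ=2b of 2 (100bpm 2/4) — PASS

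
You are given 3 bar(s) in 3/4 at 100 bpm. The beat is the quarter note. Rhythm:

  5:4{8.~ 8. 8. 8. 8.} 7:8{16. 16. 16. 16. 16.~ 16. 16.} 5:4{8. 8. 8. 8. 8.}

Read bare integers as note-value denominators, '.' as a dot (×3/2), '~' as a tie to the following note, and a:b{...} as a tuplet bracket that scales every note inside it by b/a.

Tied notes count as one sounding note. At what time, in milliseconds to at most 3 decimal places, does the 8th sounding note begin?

1. 0.0ms @ 0 + 720.0ms (6/5)
2. 720.0ms @ 6/5 + 360.0ms (3/5)
3. 1080.0ms @ 9/5 + 360.0ms (3/5)
4. 1440.0ms @ 12/5 + 360.0ms (3/5)
5. 1800.0ms @ 3 + 257.143ms (3/7)
6. 2057.143ms @ 24/7 + 257.143ms (3/7)
7. 2314.286ms @ 27/7 + 257.143ms (3/7)
8. 2571.429ms @ 30/7 + 257.143ms (3/7)
9. 2828.571ms @ 33/7 + 514.286ms (6/7)
10. 3342.857ms @ 39/7 + 257.143ms (3/7)
11. 3600.0ms @ 6 + 360.0ms (3/5)
12. 3960.0ms @ 33/5 + 360.0ms (3/5)
13. 4320.0ms @ 36/5 + 360.0ms (3/5)
14. 4680.0ms @ 39/5 + 360.0ms (3/5)
15. 5040.0ms @ 42/5 + 360.0ms (3/5)

note 8 onset = 30/7b = 2571.429ms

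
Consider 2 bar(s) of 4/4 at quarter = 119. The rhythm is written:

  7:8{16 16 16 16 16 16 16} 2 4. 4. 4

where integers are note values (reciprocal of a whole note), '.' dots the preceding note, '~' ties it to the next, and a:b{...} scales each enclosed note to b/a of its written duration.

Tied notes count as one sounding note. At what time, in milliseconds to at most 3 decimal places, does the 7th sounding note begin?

1. 0.0ms @ 0 + 144.058ms (2/7)
2. 144.058ms @ 2/7 + 144.058ms (2/7)
3. 288.115ms @ 4/7 + 144.058ms (2/7)
4. 432.173ms @ 6/7 + 144.058ms (2/7)
5. 576.23ms @ 8/7 + 144.058ms (2/7)
6. 720.288ms @ 10/7 + 144.058ms (2/7)
7. 864.346ms @ 12/7 + 144.058ms (2/7)
8. 1008.403ms @ 2 + 1008.403ms (2)
9. 2016.807ms @ 4 + 756.303ms (3/2)
10. 2773.109ms @ 11/2 + 756.303ms (3/2)
11. 3529.412ms @ 7 + 504.202ms (1)

note 7 onset = 12/7b = 864.346ms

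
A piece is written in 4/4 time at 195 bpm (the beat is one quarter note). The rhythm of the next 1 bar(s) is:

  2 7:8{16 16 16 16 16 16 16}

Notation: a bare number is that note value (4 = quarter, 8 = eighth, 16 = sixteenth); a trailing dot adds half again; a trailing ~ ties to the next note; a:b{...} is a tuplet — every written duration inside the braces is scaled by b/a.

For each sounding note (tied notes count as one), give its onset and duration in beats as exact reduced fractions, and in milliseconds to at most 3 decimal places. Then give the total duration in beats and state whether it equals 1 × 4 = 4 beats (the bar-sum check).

1) 0.0ms=0b +615.385ms=2b
2) 615.385ms=2b +87.912ms=2/7b
3) 703.297ms=16/7b +87.912ms=2/7b
4) 791.209ms=18/7b +87.912ms=2/7b
5) 879.121ms=20/7b +87.912ms=2/7b
6) 967.033ms=22/7b +87.912ms=2/7b
7) 1054.945ms=24/7b +87.912ms=2/7b
8) 1142.857ms=26/7b +87.912ms=2/7b
Σ=4b of 4 (195bpm 4/4) — PASS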